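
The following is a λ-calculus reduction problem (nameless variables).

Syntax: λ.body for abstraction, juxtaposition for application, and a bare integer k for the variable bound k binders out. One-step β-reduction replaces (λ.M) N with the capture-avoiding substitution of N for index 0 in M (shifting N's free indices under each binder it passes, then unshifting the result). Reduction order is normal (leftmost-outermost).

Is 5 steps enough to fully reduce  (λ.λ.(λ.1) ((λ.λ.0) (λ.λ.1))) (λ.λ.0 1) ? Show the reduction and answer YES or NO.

Answer: YES — reaches normal form λ.0 in 2 ≤ 5 steps

Derivation:
  start: (λ.λ.(λ.1) ((λ.λ.0) (λ.λ.1))) (λ.λ.0 1)
  [1] λ.(λ.1) ((λ.λ.0) (λ.λ.1))
  [2] λ.0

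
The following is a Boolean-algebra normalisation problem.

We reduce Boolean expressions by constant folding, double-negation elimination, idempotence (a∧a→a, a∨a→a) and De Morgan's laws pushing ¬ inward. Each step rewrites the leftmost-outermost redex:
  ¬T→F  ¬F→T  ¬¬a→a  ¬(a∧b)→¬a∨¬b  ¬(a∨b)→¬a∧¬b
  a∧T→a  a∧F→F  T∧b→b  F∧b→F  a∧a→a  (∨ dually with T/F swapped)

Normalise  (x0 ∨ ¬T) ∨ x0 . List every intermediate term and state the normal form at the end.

Answer: normal form = x0  (in 3 steps)

Derivation:
  start: (x0 ∨ ¬T) ∨ x0
  step 1: (x0 ∨ F) ∨ x0
  step 2: x0 ∨ x0
  step 3: x0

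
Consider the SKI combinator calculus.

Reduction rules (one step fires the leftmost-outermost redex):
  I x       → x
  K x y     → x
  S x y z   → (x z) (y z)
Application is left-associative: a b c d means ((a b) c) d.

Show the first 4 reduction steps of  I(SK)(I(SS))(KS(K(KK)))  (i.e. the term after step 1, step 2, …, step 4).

  start: I(SK)(I(SS))(KS(K(KK)))
  step 1: SK(I(SS))(KS(K(KK)))
  step 2: K(KS(K(KK)))(I(SS)(KS(K(KK))))
  step 3: KS(K(KK))
  step 4: S

Answer: after 4 steps: S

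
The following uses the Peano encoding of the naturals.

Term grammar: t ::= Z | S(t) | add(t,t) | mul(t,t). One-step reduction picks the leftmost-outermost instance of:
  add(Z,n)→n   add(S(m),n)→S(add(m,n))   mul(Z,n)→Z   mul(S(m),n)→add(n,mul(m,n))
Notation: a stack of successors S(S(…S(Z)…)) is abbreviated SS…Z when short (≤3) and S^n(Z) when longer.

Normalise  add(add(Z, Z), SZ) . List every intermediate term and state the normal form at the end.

Answer: normal form = SZ  (in 2 steps)

Working:
  start: add(add(Z, Z), SZ)
  →1  add(Z, SZ)
  →2  SZ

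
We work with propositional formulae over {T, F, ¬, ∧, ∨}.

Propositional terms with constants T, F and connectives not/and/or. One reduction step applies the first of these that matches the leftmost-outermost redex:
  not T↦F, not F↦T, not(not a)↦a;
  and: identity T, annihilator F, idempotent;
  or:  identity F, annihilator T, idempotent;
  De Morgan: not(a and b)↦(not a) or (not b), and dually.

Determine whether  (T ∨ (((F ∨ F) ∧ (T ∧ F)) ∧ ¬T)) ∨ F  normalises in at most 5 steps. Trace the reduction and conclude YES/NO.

  start: (T ∨ (((F ∨ F) ∧ (T ∧ F)) ∧ ¬T)) ∨ F
  [1] T ∨ (((F ∨ F) ∧ (T ∧ F)) ∧ ¬T)
  [2] T

Answer: YES — reaches normal form T in 2 ≤ 5 steps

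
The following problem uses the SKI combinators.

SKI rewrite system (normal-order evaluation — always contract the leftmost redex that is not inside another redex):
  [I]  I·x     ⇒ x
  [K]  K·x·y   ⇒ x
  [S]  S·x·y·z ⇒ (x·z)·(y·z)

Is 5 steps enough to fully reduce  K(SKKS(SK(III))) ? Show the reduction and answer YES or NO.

Answer: YES — reaches normal form K(S(SKI)) in 4 ≤ 5 steps

Derivation:
  start: K(SKKS(SK(III)))
  →1  K(KS(KS)(SK(III)))
  →2  K(S(SK(III)))
  →3  K(S(SK(II)))
  →4  K(S(SKI))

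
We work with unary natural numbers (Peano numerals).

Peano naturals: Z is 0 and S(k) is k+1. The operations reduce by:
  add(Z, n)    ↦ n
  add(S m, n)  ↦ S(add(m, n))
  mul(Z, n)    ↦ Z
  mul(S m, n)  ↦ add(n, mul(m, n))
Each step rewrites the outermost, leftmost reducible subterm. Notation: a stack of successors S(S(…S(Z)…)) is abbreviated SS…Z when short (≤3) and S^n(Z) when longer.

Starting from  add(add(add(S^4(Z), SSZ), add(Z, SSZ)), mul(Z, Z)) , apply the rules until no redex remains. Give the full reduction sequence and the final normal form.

Answer: normal form = S^8(Z)  (in 23 steps)

Working:
  start: add(add(add(S^4(Z), SSZ), add(Z, SSZ)), mul(Z, Z))
  step 1: add(add(S(add(SSSZ, SSZ)), add(Z, SSZ)), mul(Z, Z))
  step 2: add(S(add(add(SSSZ, SSZ), add(Z, SSZ))), mul(Z, Z))
  step 3: S(add(add(add(SSSZ, SSZ), add(Z, SSZ)), mul(Z, Z)))
  step 4: S(add(add(S(add(SSZ, SSZ)), add(Z, SSZ)), mul(Z, Z)))
  step 5: S(add(S(add(add(SSZ, SSZ), add(Z, SSZ))), mul(Z, Z)))
  step 6: S(S(add(add(add(SSZ, SSZ), add(Z, SSZ)), mul(Z, Z))))
  step 7: S(S(add(add(S(add(SZ, SSZ)), add(Z, SSZ)), mul(Z, Z))))
  step 8: S(S(add(S(add(add(SZ, SSZ), add(Z, SSZ))), mul(Z, Z))))
  step 9: S(S(S(add(add(add(SZ, SSZ), add(Z, SSZ)), mul(Z, Z)))))
  step 10: S(S(S(add(add(S(add(Z, SSZ)), add(Z, SSZ)), mul(Z, Z)))))
  step 11: S(S(S(add(S(add(add(Z, SSZ), add(Z, SSZ))), mul(Z, Z)))))
  step 12: S(S(S(S(add(add(add(Z, SSZ), add(Z, SSZ)), mul(Z, Z))))))
  step 13: S(S(S(S(add(add(SSZ, add(Z, SSZ)), mul(Z, Z))))))
  step 14: S(S(S(S(add(S(add(SZ, add(Z, SSZ))), mul(Z, Z))))))
  step 15: S(S(S(S(S(add(add(SZ, add(Z, SSZ)), mul(Z, Z)))))))
  step 16: S(S(S(S(S(add(S(add(Z, add(Z, SSZ))), mul(Z, Z)))))))
  step 17: S(S(S(S(S(S(add(add(Z, add(Z, SSZ)), mul(Z, Z))))))))
  step 18: S(S(S(S(S(S(add(add(Z, SSZ), mul(Z, Z))))))))
  step 19: S(S(S(S(S(S(add(SSZ, mul(Z, Z))))))))
  step 20: S(S(S(S(S(S(S(add(SZ, mul(Z, Z)))))))))
  step 21: S(S(S(S(S(S(S(S(add(Z, mul(Z, Z))))))))))
  step 22: S(S(S(S(S(S(S(S(mul(Z, Z)))))))))
  step 23: S^8(Z)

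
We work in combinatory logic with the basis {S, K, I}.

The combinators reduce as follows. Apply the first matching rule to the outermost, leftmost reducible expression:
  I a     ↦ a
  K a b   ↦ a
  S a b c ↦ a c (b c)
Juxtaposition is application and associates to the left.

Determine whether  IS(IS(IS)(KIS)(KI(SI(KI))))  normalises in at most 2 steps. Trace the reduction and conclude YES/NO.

Answer: NO — after 2 steps the term is S(S(IS)(KIS)(KI(SI(KI)))), not yet normal

Derivation:
  start: IS(IS(IS)(KIS)(KI(SI(KI))))
  step 1: S(IS(IS)(KIS)(KI(SI(KI))))
  step 2: S(S(IS)(KIS)(KI(SI(KI))))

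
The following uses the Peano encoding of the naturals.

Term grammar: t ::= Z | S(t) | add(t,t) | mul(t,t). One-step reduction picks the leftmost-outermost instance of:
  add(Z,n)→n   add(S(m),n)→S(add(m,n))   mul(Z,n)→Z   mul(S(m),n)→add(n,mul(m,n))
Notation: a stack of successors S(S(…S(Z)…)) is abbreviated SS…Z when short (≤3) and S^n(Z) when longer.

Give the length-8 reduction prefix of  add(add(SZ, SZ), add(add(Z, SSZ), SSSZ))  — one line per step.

Answer: after 8 steps: S(S(S(S(add(Z, SSSZ)))))

Working:
  start: add(add(SZ, SZ), add(add(Z, SSZ), SSSZ))
  step 1: add(S(add(Z, SZ)), add(add(Z, SSZ), SSSZ))
  step 2: S(add(add(Z, SZ), add(add(Z, SSZ), SSSZ)))
  step 3: S(add(SZ, add(add(Z, SSZ), SSSZ)))
  step 4: S(S(add(Z, add(add(Z, SSZ), SSSZ))))
  step 5: S(S(add(add(Z, SSZ), SSSZ)))
  step 6: S(S(add(SSZ, SSSZ)))
  step 7: S(S(S(add(SZ, SSSZ))))
  step 8: S(S(S(S(add(Z, SSSZ)))))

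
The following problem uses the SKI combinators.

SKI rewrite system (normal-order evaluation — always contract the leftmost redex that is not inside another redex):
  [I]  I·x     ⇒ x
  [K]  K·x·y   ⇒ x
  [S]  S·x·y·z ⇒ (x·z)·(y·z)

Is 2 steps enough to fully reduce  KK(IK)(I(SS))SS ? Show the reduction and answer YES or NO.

  start: KK(IK)(I(SS))SS
  step 1: K(I(SS))SS
  step 2: I(SS)S

Answer: NO — after 2 steps the term is I(SS)S, not yet normal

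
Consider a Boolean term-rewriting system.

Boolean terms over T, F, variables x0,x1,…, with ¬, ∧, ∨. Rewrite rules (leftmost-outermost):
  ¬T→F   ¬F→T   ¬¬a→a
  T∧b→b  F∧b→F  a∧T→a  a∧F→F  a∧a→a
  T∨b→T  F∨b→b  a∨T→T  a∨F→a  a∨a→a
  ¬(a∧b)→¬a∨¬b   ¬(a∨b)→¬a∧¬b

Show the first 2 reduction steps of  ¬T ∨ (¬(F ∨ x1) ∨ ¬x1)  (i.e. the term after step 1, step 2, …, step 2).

  start: ¬T ∨ (¬(F ∨ x1) ∨ ¬x1)
  step 1: F ∨ (¬(F ∨ x1) ∨ ¬x1)
  step 2: ¬(F ∨ x1) ∨ ¬x1

Answer: after 2 steps: ¬(F ∨ x1) ∨ ¬x1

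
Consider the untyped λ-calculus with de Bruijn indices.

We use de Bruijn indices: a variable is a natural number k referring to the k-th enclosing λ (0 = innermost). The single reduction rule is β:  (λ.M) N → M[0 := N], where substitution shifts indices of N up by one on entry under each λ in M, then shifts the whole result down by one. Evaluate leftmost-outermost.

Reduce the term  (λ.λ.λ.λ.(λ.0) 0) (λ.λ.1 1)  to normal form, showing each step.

  start: (λ.λ.λ.λ.(λ.0) 0) (λ.λ.1 1)
  step 1: λ.λ.λ.(λ.0) 0
  step 2: λ.λ.λ.0

Answer: normal form = λ.λ.λ.0  (in 2 steps)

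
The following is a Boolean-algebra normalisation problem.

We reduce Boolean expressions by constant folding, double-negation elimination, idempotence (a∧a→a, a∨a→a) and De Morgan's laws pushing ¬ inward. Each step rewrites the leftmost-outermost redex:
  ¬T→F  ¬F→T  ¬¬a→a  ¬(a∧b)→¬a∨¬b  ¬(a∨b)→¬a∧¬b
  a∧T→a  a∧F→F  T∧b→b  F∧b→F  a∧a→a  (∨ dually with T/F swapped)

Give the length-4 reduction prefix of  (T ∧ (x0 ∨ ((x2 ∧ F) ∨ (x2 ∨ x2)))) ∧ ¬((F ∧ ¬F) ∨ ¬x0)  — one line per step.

Answer: after 4 steps: (x0 ∨ x2) ∧ ¬((F ∧ ¬F) ∨ ¬x0)

Working:
  start: (T ∧ (x0 ∨ ((x2 ∧ F) ∨ (x2 ∨ x2)))) ∧ ¬((F ∧ ¬F) ∨ ¬x0)
  step 1: (x0 ∨ ((x2 ∧ F) ∨ (x2 ∨ x2))) ∧ ¬((F ∧ ¬F) ∨ ¬x0)
  step 2: (x0 ∨ (F ∨ (x2 ∨ x2))) ∧ ¬((F ∧ ¬F) ∨ ¬x0)
  step 3: (x0 ∨ (x2 ∨ x2)) ∧ ¬((F ∧ ¬F) ∨ ¬x0)
  step 4: (x0 ∨ x2) ∧ ¬((F ∧ ¬F) ∨ ¬x0)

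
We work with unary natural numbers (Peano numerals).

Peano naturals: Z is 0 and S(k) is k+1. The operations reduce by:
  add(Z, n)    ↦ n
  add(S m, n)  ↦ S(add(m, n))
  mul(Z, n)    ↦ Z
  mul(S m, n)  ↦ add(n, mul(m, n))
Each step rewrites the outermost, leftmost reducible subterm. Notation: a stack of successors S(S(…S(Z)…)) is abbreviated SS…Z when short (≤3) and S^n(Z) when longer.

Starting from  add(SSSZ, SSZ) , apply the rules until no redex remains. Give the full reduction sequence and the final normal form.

Answer: normal form = S^5(Z)  (in 4 steps)

Reduction:
  start: add(SSSZ, SSZ)
  [1] S(add(SSZ, SSZ))
  [2] S(S(add(SZ, SSZ)))
  [3] S(S(S(add(Z, SSZ))))
  [4] S^5(Z)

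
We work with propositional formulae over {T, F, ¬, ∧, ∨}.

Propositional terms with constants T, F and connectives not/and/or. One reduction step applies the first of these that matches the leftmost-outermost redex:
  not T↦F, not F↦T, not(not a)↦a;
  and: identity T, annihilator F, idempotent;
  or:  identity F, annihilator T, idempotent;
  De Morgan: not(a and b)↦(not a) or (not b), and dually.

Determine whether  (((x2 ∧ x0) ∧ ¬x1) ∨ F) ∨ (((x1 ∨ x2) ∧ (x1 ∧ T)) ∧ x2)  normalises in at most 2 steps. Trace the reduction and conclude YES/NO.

  start: (((x2 ∧ x0) ∧ ¬x1) ∨ F) ∨ (((x1 ∨ x2) ∧ (x1 ∧ T)) ∧ x2)
  [1] ((x2 ∧ x0) ∧ ¬x1) ∨ (((x1 ∨ x2) ∧ (x1 ∧ T)) ∧ x2)
  [2] ((x2 ∧ x0) ∧ ¬x1) ∨ (((x1 ∨ x2) ∧ x1) ∧ x2)

Answer: YES — reaches normal form ((x2 ∧ x0) ∧ ¬x1) ∨ (((x1 ∨ x2) ∧ x1) ∧ x2) in 2 ≤ 2 steps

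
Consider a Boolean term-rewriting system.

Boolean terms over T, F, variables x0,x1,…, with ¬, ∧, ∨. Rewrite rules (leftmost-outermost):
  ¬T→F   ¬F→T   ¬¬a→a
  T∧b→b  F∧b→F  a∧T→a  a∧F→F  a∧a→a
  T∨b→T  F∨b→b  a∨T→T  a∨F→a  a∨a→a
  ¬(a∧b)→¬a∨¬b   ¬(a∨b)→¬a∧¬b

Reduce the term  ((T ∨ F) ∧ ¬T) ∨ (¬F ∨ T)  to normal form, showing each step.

Answer: normal form = T  (in 5 steps)

Working:
  start: ((T ∨ F) ∧ ¬T) ∨ (¬F ∨ T)
  [1] (T ∧ ¬T) ∨ (¬F ∨ T)
  [2] ¬T ∨ (¬F ∨ T)
  [3] F ∨ (¬F ∨ T)
  [4] ¬F ∨ T
  [5] T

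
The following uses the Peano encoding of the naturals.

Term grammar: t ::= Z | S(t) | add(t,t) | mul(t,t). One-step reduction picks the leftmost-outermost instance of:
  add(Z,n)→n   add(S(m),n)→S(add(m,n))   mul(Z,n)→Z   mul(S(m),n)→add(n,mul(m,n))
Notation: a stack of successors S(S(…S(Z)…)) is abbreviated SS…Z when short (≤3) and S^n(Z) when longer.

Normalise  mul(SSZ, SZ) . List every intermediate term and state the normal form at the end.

  start: mul(SSZ, SZ)
  [1] add(SZ, mul(SZ, SZ))
  [2] S(add(Z, mul(SZ, SZ)))
  [3] S(mul(SZ, SZ))
  [4] S(add(SZ, mul(Z, SZ)))
  [5] S(S(add(Z, mul(Z, SZ))))
  [6] S(S(mul(Z, SZ)))
  [7] SSZ

Answer: normal form = SSZ  (in 7 steps)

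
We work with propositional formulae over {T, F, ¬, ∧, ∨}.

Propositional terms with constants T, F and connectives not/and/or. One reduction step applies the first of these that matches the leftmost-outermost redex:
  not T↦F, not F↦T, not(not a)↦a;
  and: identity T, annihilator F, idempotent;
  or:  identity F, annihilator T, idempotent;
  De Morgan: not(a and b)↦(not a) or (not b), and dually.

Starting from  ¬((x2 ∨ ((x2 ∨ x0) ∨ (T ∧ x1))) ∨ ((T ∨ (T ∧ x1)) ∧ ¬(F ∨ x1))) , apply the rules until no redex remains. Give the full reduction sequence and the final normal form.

  start: ¬((x2 ∨ ((x2 ∨ x0) ∨ (T ∧ x1))) ∨ ((T ∨ (T ∧ x1)) ∧ ¬(F ∨ x1)))
  step 1: ¬(x2 ∨ ((x2 ∨ x0) ∨ (T ∧ x1))) ∧ ¬((T ∨ (T ∧ x1)) ∧ ¬(F ∨ x1))
  step 2: (¬x2 ∧ ¬((x2 ∨ x0) ∨ (T ∧ x1))) ∧ ¬((T ∨ (T ∧ x1)) ∧ ¬(F ∨ x1))
  step 3: (¬x2 ∧ (¬(x2 ∨ x0) ∧ ¬(T ∧ x1))) ∧ ¬((T ∨ (T ∧ x1)) ∧ ¬(F ∨ x1))
  step 4: (¬x2 ∧ ((¬x2 ∧ ¬x0) ∧ ¬(T ∧ x1))) ∧ ¬((T ∨ (T ∧ x1)) ∧ ¬(F ∨ x1))
  step 5: (¬x2 ∧ ((¬x2 ∧ ¬x0) ∧ (¬T ∨ ¬x1))) ∧ ¬((T ∨ (T ∧ x1)) ∧ ¬(F ∨ x1))
  step 6: (¬x2 ∧ ((¬x2 ∧ ¬x0) ∧ (F ∨ ¬x1))) ∧ ¬((T ∨ (T ∧ x1)) ∧ ¬(F ∨ x1))
  step 7: (¬x2 ∧ ((¬x2 ∧ ¬x0) ∧ ¬x1)) ∧ ¬((T ∨ (T ∧ x1)) ∧ ¬(F ∨ x1))
  step 8: (¬x2 ∧ ((¬x2 ∧ ¬x0) ∧ ¬x1)) ∧ (¬(T ∨ (T ∧ x1)) ∨ ¬¬(F ∨ x1))
  step 9: (¬x2 ∧ ((¬x2 ∧ ¬x0) ∧ ¬x1)) ∧ ((¬T ∧ ¬(T ∧ x1)) ∨ ¬¬(F ∨ x1))
  step 10: (¬x2 ∧ ((¬x2 ∧ ¬x0) ∧ ¬x1)) ∧ ((F ∧ ¬(T ∧ x1)) ∨ ¬¬(F ∨ x1))
  step 11: (¬x2 ∧ ((¬x2 ∧ ¬x0) ∧ ¬x1)) ∧ (F ∨ ¬¬(F ∨ x1))
  step 12: (¬x2 ∧ ((¬x2 ∧ ¬x0) ∧ ¬x1)) ∧ ¬¬(F ∨ x1)
  step 13: (¬x2 ∧ ((¬x2 ∧ ¬x0) ∧ ¬x1)) ∧ (F ∨ x1)
  step 14: (¬x2 ∧ ((¬x2 ∧ ¬x0) ∧ ¬x1)) ∧ x1

Answer: normal form = (¬x2 ∧ ((¬x2 ∧ ¬x0) ∧ ¬x1)) ∧ x1  (in 14 steps)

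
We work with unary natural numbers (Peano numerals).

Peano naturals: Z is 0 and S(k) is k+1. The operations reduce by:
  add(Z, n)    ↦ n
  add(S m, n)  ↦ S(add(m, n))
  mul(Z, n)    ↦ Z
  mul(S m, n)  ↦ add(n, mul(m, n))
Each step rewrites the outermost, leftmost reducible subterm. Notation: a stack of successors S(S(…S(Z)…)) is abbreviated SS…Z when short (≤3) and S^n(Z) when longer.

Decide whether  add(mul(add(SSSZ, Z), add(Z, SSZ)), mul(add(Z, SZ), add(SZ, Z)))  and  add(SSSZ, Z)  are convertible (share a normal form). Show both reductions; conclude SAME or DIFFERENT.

Term A:
  start: add(mul(add(SSSZ, Z), add(Z, SSZ)), mul(add(Z, SZ), add(SZ, Z)))
  →1  add(mul(S(add(SSZ, Z)), add(Z, SSZ)), mul(add(Z, SZ), add(SZ, Z)))
  →2  add(add(add(Z, SSZ), mul(add(SSZ, Z), add(Z, SSZ))), mul(add(Z, SZ), add(SZ, Z)))
  →3  add(add(SSZ, mul(add(SSZ, Z), add(Z, SSZ))), mul(add(Z, SZ), add(SZ, Z)))
  →4  add(S(add(SZ, mul(add(SSZ, Z), add(Z, SSZ)))), mul(add(Z, SZ), add(SZ, Z)))
  →5  S(add(add(SZ, mul(add(SSZ, Z), add(Z, SSZ))), mul(add(Z, SZ), add(SZ, Z))))
  →6  S(add(S(add(Z, mul(add(SSZ, Z), add(Z, SSZ)))), mul(add(Z, SZ), add(SZ, Z))))
  →7  S(S(add(add(Z, mul(add(SSZ, Z), add(Z, SSZ))), mul(add(Z, SZ), add(SZ, Z)))))
  →8  S(S(add(mul(add(SSZ, Z), add(Z, SSZ)), mul(add(Z, SZ), add(SZ, Z)))))
  →9  S(S(add(mul(S(add(SZ, Z)), add(Z, SSZ)), mul(add(Z, SZ), add(SZ, Z)))))
  →10  S(S(add(add(add(Z, SSZ), mul(add(SZ, Z), add(Z, SSZ))), mul(add(Z, SZ), add(SZ, Z)))))
  →11  S(S(add(add(SSZ, mul(add(SZ, Z), add(Z, SSZ))), mul(add(Z, SZ), add(SZ, Z)))))
  →12  S(S(add(S(add(SZ, mul(add(SZ, Z), add(Z, SSZ)))), mul(add(Z, SZ), add(SZ, Z)))))
  →13  S(S(S(add(add(SZ, mul(add(SZ, Z), add(Z, SSZ))), mul(add(Z, SZ), add(SZ, Z))))))
  →14  S(S(S(add(S(add(Z, mul(add(SZ, Z), add(Z, SSZ)))), mul(add(Z, SZ), add(SZ, Z))))))
  →15  S(S(S(S(add(add(Z, mul(add(SZ, Z), add(Z, SSZ))), mul(add(Z, SZ), add(SZ, Z)))))))
  →16  S(S(S(S(add(mul(add(SZ, Z), add(Z, SSZ)), mul(add(Z, SZ), add(SZ, Z)))))))
  →17  S(S(S(S(add(mul(S(add(Z, Z)), add(Z, SSZ)), mul(add(Z, SZ), add(SZ, Z)))))))
  →18  S(S(S(S(add(add(add(Z, SSZ), mul(add(Z, Z), add(Z, SSZ))), mul(add(Z, SZ), add(SZ, Z)))))))
  →19  S(S(S(S(add(add(SSZ, mul(add(Z, Z), add(Z, SSZ))), mul(add(Z, SZ), add(SZ, Z)))))))
  →20  S(S(S(S(add(S(add(SZ, mul(add(Z, Z), add(Z, SSZ)))), mul(add(Z, SZ), add(SZ, Z)))))))
  →21  S(S(S(S(S(add(add(SZ, mul(add(Z, Z), add(Z, SSZ))), mul(add(Z, SZ), add(SZ, Z))))))))
  →22  S(S(S(S(S(add(S(add(Z, mul(add(Z, Z), add(Z, SSZ)))), mul(add(Z, SZ), add(SZ, Z))))))))
  →23  S(S(S(S(S(S(add(add(Z, mul(add(Z, Z), add(Z, SSZ))), mul(add(Z, SZ), add(SZ, Z)))))))))
  →24  S(S(S(S(S(S(add(mul(add(Z, Z), add(Z, SSZ)), mul(add(Z, SZ), add(SZ, Z)))))))))
  →25  S(S(S(S(S(S(add(mul(Z, add(Z, SSZ)), mul(add(Z, SZ), add(SZ, Z)))))))))
  →26  S(S(S(S(S(S(add(Z, mul(add(Z, SZ), add(SZ, Z)))))))))
  →27  S(S(S(S(S(S(mul(add(Z, SZ), add(SZ, Z))))))))
  →28  S(S(S(S(S(S(mul(SZ, add(SZ, Z))))))))
  →29  S(S(S(S(S(S(add(add(SZ, Z), mul(Z, add(SZ, Z)))))))))
  →30  S(S(S(S(S(S(add(S(add(Z, Z)), mul(Z, add(SZ, Z)))))))))
  →31  S(S(S(S(S(S(S(add(add(Z, Z), mul(Z, add(SZ, Z))))))))))
  →32  S(S(S(S(S(S(S(add(Z, mul(Z, add(SZ, Z))))))))))
  →33  S(S(S(S(S(S(S(mul(Z, add(SZ, Z)))))))))
  →34  S^7(Z)

Term B:
  start: add(SSSZ, Z)
  →1  S(add(SSZ, Z))
  →2  S(S(add(SZ, Z)))
  →3  S(S(S(add(Z, Z))))
  →4  SSSZ

Answer: DIFFERENT — A ⇓ S^7(Z), B ⇓ SSSZ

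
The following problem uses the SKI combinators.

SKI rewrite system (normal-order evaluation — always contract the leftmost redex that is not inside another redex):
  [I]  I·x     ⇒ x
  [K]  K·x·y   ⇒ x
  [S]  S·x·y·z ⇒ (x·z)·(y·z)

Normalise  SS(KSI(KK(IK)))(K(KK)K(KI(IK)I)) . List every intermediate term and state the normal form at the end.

  start: SS(KSI(KK(IK)))(K(KK)K(KI(IK)I))
  step 1: S(K(KK)K(KI(IK)I))(KSI(KK(IK))(K(KK)K(KI(IK)I)))
  step 2: S(KK(KI(IK)I))(KSI(KK(IK))(K(KK)K(KI(IK)I)))
  step 3: SK(KSI(KK(IK))(K(KK)K(KI(IK)I)))
  step 4: SK(S(KK(IK))(K(KK)K(KI(IK)I)))
  step 5: SK(SK(K(KK)K(KI(IK)I)))
  step 6: SK(SK(KK(KI(IK)I)))
  step 7: SK(SKK)

Answer: normal form = SK(SKK)  (in 7 steps)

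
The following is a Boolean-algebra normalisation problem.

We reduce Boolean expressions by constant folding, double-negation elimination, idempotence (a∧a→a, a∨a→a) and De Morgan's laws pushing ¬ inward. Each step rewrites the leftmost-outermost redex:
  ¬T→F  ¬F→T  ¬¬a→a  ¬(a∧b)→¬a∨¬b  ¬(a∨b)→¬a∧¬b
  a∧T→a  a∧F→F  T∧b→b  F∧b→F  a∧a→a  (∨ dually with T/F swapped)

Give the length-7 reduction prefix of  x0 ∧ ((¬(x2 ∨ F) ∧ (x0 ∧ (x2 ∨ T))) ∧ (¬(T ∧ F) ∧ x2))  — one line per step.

Answer: after 7 steps: x0 ∧ ((¬x2 ∧ x0) ∧ ((F ∨ ¬F) ∧ x2))

Derivation:
  start: x0 ∧ ((¬(x2 ∨ F) ∧ (x0 ∧ (x2 ∨ T))) ∧ (¬(T ∧ F) ∧ x2))
  →1  x0 ∧ (((¬x2 ∧ ¬F) ∧ (x0 ∧ (x2 ∨ T))) ∧ (¬(T ∧ F) ∧ x2))
  →2  x0 ∧ (((¬x2 ∧ T) ∧ (x0 ∧ (x2 ∨ T))) ∧ (¬(T ∧ F) ∧ x2))
  →3  x0 ∧ ((¬x2 ∧ (x0 ∧ (x2 ∨ T))) ∧ (¬(T ∧ F) ∧ x2))
  →4  x0 ∧ ((¬x2 ∧ (x0 ∧ T)) ∧ (¬(T ∧ F) ∧ x2))
  →5  x0 ∧ ((¬x2 ∧ x0) ∧ (¬(T ∧ F) ∧ x2))
  →6  x0 ∧ ((¬x2 ∧ x0) ∧ ((¬T ∨ ¬F) ∧ x2))
  →7  x0 ∧ ((¬x2 ∧ x0) ∧ ((F ∨ ¬F) ∧ x2))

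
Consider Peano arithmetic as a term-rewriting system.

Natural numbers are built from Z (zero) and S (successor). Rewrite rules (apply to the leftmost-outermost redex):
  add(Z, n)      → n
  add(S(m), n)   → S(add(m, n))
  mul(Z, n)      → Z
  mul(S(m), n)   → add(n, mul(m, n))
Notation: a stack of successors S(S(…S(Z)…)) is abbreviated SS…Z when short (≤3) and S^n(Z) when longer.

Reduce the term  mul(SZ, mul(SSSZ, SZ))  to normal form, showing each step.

Answer: normal form = SSSZ  (in 16 steps)

Reduction:
  start: mul(SZ, mul(SSSZ, SZ))
  →1  add(mul(SSSZ, SZ), mul(Z, mul(SSSZ, SZ)))
  →2  add(add(SZ, mul(SSZ, SZ)), mul(Z, mul(SSSZ, SZ)))
  →3  add(S(add(Z, mul(SSZ, SZ))), mul(Z, mul(SSSZ, SZ)))
  →4  S(add(add(Z, mul(SSZ, SZ)), mul(Z, mul(SSSZ, SZ))))
  →5  S(add(mul(SSZ, SZ), mul(Z, mul(SSSZ, SZ))))
  →6  S(add(add(SZ, mul(SZ, SZ)), mul(Z, mul(SSSZ, SZ))))
  →7  S(add(S(add(Z, mul(SZ, SZ))), mul(Z, mul(SSSZ, SZ))))
  →8  S(S(add(add(Z, mul(SZ, SZ)), mul(Z, mul(SSSZ, SZ)))))
  →9  S(S(add(mul(SZ, SZ), mul(Z, mul(SSSZ, SZ)))))
  →10  S(S(add(add(SZ, mul(Z, SZ)), mul(Z, mul(SSSZ, SZ)))))
  →11  S(S(add(S(add(Z, mul(Z, SZ))), mul(Z, mul(SSSZ, SZ)))))
  →12  S(S(S(add(add(Z, mul(Z, SZ)), mul(Z, mul(SSSZ, SZ))))))
  →13  S(S(S(add(mul(Z, SZ), mul(Z, mul(SSSZ, SZ))))))
  →14  S(S(S(add(Z, mul(Z, mul(SSSZ, SZ))))))
  →15  S(S(S(mul(Z, mul(SSSZ, SZ)))))
  →16  SSSZ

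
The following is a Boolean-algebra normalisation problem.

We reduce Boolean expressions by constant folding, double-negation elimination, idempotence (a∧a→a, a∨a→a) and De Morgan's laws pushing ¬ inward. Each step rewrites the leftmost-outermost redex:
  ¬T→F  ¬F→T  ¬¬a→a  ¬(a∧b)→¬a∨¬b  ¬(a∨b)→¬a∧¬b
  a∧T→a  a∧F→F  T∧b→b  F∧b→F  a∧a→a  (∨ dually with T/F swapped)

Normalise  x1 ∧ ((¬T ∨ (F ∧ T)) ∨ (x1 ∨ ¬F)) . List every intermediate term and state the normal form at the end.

  start: x1 ∧ ((¬T ∨ (F ∧ T)) ∨ (x1 ∨ ¬F))
  [1] x1 ∧ ((F ∨ (F ∧ T)) ∨ (x1 ∨ ¬F))
  [2] x1 ∧ ((F ∧ T) ∨ (x1 ∨ ¬F))
  [3] x1 ∧ (F ∨ (x1 ∨ ¬F))
  [4] x1 ∧ (x1 ∨ ¬F)
  [5] x1 ∧ (x1 ∨ T)
  [6] x1 ∧ T
  [7] x1

Answer: normal form = x1  (in 7 steps)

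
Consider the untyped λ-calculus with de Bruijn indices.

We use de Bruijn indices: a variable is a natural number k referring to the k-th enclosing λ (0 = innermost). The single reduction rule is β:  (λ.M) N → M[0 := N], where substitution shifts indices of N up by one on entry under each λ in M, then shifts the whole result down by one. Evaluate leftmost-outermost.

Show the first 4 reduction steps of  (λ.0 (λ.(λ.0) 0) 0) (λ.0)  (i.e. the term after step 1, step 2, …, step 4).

Answer: after 4 steps: λ.0

Derivation:
  start: (λ.0 (λ.(λ.0) 0) 0) (λ.0)
  step 1: (λ.0) (λ.(λ.0) 0) (λ.0)
  step 2: (λ.(λ.0) 0) (λ.0)
  step 3: (λ.0) (λ.0)
  step 4: λ.0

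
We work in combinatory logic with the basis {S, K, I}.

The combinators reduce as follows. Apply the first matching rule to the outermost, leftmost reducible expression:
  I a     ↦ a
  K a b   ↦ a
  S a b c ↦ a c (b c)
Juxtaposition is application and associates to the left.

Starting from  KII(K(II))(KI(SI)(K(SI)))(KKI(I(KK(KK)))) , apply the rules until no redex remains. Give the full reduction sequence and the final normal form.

Answer: normal form = KK  (in 8 steps)

Derivation:
  start: KII(K(II))(KI(SI)(K(SI)))(KKI(I(KK(KK))))
  step 1: I(K(II))(KI(SI)(K(SI)))(KKI(I(KK(KK))))
  step 2: K(II)(KI(SI)(K(SI)))(KKI(I(KK(KK))))
  step 3: II(KKI(I(KK(KK))))
  step 4: I(KKI(I(KK(KK))))
  step 5: KKI(I(KK(KK)))
  step 6: K(I(KK(KK)))
  step 7: K(KK(KK))
  step 8: KK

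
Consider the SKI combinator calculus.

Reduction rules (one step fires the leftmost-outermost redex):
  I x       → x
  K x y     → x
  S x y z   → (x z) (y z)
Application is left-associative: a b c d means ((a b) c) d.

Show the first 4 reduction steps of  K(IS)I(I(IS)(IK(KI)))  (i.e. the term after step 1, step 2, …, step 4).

  start: K(IS)I(I(IS)(IK(KI)))
  [1] IS(I(IS)(IK(KI)))
  [2] S(I(IS)(IK(KI)))
  [3] S(IS(IK(KI)))
  [4] S(S(IK(KI)))

Answer: after 4 steps: S(S(IK(KI)))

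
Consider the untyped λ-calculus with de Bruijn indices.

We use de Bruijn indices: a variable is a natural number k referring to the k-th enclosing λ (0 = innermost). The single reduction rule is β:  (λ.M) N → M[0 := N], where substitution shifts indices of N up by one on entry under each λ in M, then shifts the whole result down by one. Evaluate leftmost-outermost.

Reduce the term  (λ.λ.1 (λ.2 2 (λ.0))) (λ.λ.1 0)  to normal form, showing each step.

Answer: normal form = λ.λ.λ.0  (in 7 steps)

Reduction:
  start: (λ.λ.1 (λ.2 2 (λ.0))) (λ.λ.1 0)
  [1] λ.(λ.λ.1 0) (λ.(λ.λ.1 0) (λ.λ.1 0) (λ.0))
  [2] λ.λ.(λ.(λ.λ.1 0) (λ.λ.1 0) (λ.0)) 0
  [3] λ.λ.(λ.λ.1 0) (λ.λ.1 0) (λ.0)
  [4] λ.λ.(λ.(λ.λ.1 0) 0) (λ.0)
  [5] λ.λ.(λ.λ.1 0) (λ.0)
  [6] λ.λ.λ.(λ.0) 0
  [7] λ.λ.λ.0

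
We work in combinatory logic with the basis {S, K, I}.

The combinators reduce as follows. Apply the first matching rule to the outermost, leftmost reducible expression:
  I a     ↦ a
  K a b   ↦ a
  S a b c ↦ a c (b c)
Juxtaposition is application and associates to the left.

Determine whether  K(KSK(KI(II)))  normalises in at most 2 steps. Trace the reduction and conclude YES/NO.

Answer: YES — reaches normal form K(SI) in 2 ≤ 2 steps

Working:
  start: K(KSK(KI(II)))
  →1  K(S(KI(II)))
  →2  K(SI)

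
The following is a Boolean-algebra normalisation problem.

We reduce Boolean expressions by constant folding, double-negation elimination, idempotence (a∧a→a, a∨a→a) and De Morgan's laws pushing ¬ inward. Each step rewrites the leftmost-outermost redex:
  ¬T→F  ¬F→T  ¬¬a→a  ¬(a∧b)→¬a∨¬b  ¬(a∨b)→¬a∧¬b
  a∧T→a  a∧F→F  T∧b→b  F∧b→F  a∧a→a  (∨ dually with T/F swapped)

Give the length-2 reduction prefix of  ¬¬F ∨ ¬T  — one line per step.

Answer: after 2 steps: ¬T

Reduction:
  start: ¬¬F ∨ ¬T
  [1] F ∨ ¬T
  [2] ¬T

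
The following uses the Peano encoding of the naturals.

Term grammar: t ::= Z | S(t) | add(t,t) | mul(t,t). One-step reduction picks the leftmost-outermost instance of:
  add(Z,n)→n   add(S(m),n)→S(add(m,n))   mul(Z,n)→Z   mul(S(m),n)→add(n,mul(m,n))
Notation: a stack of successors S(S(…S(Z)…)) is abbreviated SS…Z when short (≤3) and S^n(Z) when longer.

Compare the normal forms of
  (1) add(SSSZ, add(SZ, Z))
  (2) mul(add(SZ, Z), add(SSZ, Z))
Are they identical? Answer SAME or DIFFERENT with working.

Answer: DIFFERENT — A ⇓ S^4(Z), B ⇓ SSZ

Reduction:
Term A:
  start: add(SSSZ, add(SZ, Z))
  →1  S(add(SSZ, add(SZ, Z)))
  →2  S(S(add(SZ, add(SZ, Z))))
  →3  S(S(S(add(Z, add(SZ, Z)))))
  →4  S(S(S(add(SZ, Z))))
  →5  S(S(S(S(add(Z, Z)))))
  →6  S^4(Z)

Term B:
  start: mul(add(SZ, Z), add(SSZ, Z))
  →1  mul(S(add(Z, Z)), add(SSZ, Z))
  →2  add(add(SSZ, Z), mul(add(Z, Z), add(SSZ, Z)))
  →3  add(S(add(SZ, Z)), mul(add(Z, Z), add(SSZ, Z)))
  →4  S(add(add(SZ, Z), mul(add(Z, Z), add(SSZ, Z))))
  →5  S(add(S(add(Z, Z)), mul(add(Z, Z), add(SSZ, Z))))
  →6  S(S(add(add(Z, Z), mul(add(Z, Z), add(SSZ, Z)))))
  →7  S(S(add(Z, mul(add(Z, Z), add(SSZ, Z)))))
  →8  S(S(mul(add(Z, Z), add(SSZ, Z))))
  →9  S(S(mul(Z, add(SSZ, Z))))
  →10  SSZ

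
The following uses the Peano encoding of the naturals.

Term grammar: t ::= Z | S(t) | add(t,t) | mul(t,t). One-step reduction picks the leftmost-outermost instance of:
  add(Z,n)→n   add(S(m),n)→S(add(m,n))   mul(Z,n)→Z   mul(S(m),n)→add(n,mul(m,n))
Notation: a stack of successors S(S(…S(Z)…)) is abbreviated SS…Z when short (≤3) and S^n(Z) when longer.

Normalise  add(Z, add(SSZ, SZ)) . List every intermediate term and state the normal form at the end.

Answer: normal form = SSSZ  (in 4 steps)

Reduction:
  start: add(Z, add(SSZ, SZ))
  [1] add(SSZ, SZ)
  [2] S(add(SZ, SZ))
  [3] S(S(add(Z, SZ)))
  [4] SSSZ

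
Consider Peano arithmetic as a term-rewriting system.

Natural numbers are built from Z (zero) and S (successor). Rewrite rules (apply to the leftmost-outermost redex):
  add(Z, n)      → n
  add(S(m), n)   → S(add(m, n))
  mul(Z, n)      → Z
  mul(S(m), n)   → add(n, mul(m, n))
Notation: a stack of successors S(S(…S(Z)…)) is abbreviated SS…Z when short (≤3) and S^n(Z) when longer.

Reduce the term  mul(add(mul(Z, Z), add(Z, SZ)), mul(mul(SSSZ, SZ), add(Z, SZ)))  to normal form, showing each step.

Answer: normal form = SSSZ  (in 32 steps)

Reduction:
  start: mul(add(mul(Z, Z), add(Z, SZ)), mul(mul(SSSZ, SZ), add(Z, SZ)))
  →1  mul(add(Z, add(Z, SZ)), mul(mul(SSSZ, SZ), add(Z, SZ)))
  →2  mul(add(Z, SZ), mul(mul(SSSZ, SZ), add(Z, SZ)))
  →3  mul(SZ, mul(mul(SSSZ, SZ), add(Z, SZ)))
  →4  add(mul(mul(SSSZ, SZ), add(Z, SZ)), mul(Z, mul(mul(SSSZ, SZ), add(Z, SZ))))
  →5  add(mul(add(SZ, mul(SSZ, SZ)), add(Z, SZ)), mul(Z, mul(mul(SSSZ, SZ), add(Z, SZ))))
  →6  add(mul(S(add(Z, mul(SSZ, SZ))), add(Z, SZ)), mul(Z, mul(mul(SSSZ, SZ), add(Z, SZ))))
  →7  add(add(add(Z, SZ), mul(add(Z, mul(SSZ, SZ)), add(Z, SZ))), mul(Z, mul(mul(SSSZ, SZ), add(Z, SZ))))
  →8  add(add(SZ, mul(add(Z, mul(SSZ, SZ)), add(Z, SZ))), mul(Z, mul(mul(SSSZ, SZ), add(Z, SZ))))
  →9  add(S(add(Z, mul(add(Z, mul(SSZ, SZ)), add(Z, SZ)))), mul(Z, mul(mul(SSSZ, SZ), add(Z, SZ))))
  →10  S(add(add(Z, mul(add(Z, mul(SSZ, SZ)), add(Z, SZ))), mul(Z, mul(mul(SSSZ, SZ), add(Z, SZ)))))
  →11  S(add(mul(add(Z, mul(SSZ, SZ)), add(Z, SZ)), mul(Z, mul(mul(SSSZ, SZ), add(Z, SZ)))))
  →12  S(add(mul(mul(SSZ, SZ), add(Z, SZ)), mul(Z, mul(mul(SSSZ, SZ), add(Z, SZ)))))
  →13  S(add(mul(add(SZ, mul(SZ, SZ)), add(Z, SZ)), mul(Z, mul(mul(SSSZ, SZ), add(Z, SZ)))))
  →14  S(add(mul(S(add(Z, mul(SZ, SZ))), add(Z, SZ)), mul(Z, mul(mul(SSSZ, SZ), add(Z, SZ)))))
  →15  S(add(add(add(Z, SZ), mul(add(Z, mul(SZ, SZ)), add(Z, SZ))), mul(Z, mul(mul(SSSZ, SZ), add(Z, SZ)))))
  →16  S(add(add(SZ, mul(add(Z, mul(SZ, SZ)), add(Z, SZ))), mul(Z, mul(mul(SSSZ, SZ), add(Z, SZ)))))
  →17  S(add(S(add(Z, mul(add(Z, mul(SZ, SZ)), add(Z, SZ)))), mul(Z, mul(mul(SSSZ, SZ), add(Z, SZ)))))
  →18  S(S(add(add(Z, mul(add(Z, mul(SZ, SZ)), add(Z, SZ))), mul(Z, mul(mul(SSSZ, SZ), add(Z, SZ))))))
  →19  S(S(add(mul(add(Z, mul(SZ, SZ)), add(Z, SZ)), mul(Z, mul(mul(SSSZ, SZ), add(Z, SZ))))))
  →20  S(S(add(mul(mul(SZ, SZ), add(Z, SZ)), mul(Z, mul(mul(SSSZ, SZ), add(Z, SZ))))))
  →21  S(S(add(mul(add(SZ, mul(Z, SZ)), add(Z, SZ)), mul(Z, mul(mul(SSSZ, SZ), add(Z, SZ))))))
  →22  S(S(add(mul(S(add(Z, mul(Z, SZ))), add(Z, SZ)), mul(Z, mul(mul(SSSZ, SZ), add(Z, SZ))))))
  →23  S(S(add(add(add(Z, SZ), mul(add(Z, mul(Z, SZ)), add(Z, SZ))), mul(Z, mul(mul(SSSZ, SZ), add(Z, SZ))))))
  →24  S(S(add(add(SZ, mul(add(Z, mul(Z, SZ)), add(Z, SZ))), mul(Z, mul(mul(SSSZ, SZ), add(Z, SZ))))))
  →25  S(S(add(S(add(Z, mul(add(Z, mul(Z, SZ)), add(Z, SZ)))), mul(Z, mul(mul(SSSZ, SZ), add(Z, SZ))))))
  →26  S(S(S(add(add(Z, mul(add(Z, mul(Z, SZ)), add(Z, SZ))), mul(Z, mul(mul(SSSZ, SZ), add(Z, SZ)))))))
  →27  S(S(S(add(mul(add(Z, mul(Z, SZ)), add(Z, SZ)), mul(Z, mul(mul(SSSZ, SZ), add(Z, SZ)))))))
  →28  S(S(S(add(mul(mul(Z, SZ), add(Z, SZ)), mul(Z, mul(mul(SSSZ, SZ), add(Z, SZ)))))))
  →29  S(S(S(add(mul(Z, add(Z, SZ)), mul(Z, mul(mul(SSSZ, SZ), add(Z, SZ)))))))
  →30  S(S(S(add(Z, mul(Z, mul(mul(SSSZ, SZ), add(Z, SZ)))))))
  →31  S(S(S(mul(Z, mul(mul(SSSZ, SZ), add(Z, SZ))))))
  →32  SSSZ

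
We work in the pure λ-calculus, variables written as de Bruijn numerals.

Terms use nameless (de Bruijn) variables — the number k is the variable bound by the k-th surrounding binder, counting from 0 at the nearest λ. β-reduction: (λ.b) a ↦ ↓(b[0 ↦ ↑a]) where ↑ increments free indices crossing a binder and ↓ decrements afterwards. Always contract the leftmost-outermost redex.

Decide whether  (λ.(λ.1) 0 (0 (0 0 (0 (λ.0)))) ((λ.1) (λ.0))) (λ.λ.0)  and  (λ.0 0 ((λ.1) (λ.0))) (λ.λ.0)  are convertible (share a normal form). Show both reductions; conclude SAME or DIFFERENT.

Answer: SAME — A ⇓ λ.λ.0, B ⇓ λ.λ.0

Derivation:
Term A:
  start: (λ.(λ.1) 0 (0 (0 0 (0 (λ.0)))) ((λ.1) (λ.0))) (λ.λ.0)
  [1] (λ.λ.λ.0) (λ.λ.0) ((λ.λ.0) ((λ.λ.0) (λ.λ.0) ((λ.λ.0) (λ.0)))) ((λ.λ.λ.0) (λ.0))
  [2] (λ.λ.0) ((λ.λ.0) ((λ.λ.0) (λ.λ.0) ((λ.λ.0) (λ.0)))) ((λ.λ.λ.0) (λ.0))
  [3] (λ.0) ((λ.λ.λ.0) (λ.0))
  [4] (λ.λ.λ.0) (λ.0)
  [5] λ.λ.0

Term B:
  start: (λ.0 0 ((λ.1) (λ.0))) (λ.λ.0)
  [1] (λ.λ.0) (λ.λ.0) ((λ.λ.λ.0) (λ.0))
  [2] (λ.0) ((λ.λ.λ.0) (λ.0))
  [3] (λ.λ.λ.0) (λ.0)
  [4] λ.λ.0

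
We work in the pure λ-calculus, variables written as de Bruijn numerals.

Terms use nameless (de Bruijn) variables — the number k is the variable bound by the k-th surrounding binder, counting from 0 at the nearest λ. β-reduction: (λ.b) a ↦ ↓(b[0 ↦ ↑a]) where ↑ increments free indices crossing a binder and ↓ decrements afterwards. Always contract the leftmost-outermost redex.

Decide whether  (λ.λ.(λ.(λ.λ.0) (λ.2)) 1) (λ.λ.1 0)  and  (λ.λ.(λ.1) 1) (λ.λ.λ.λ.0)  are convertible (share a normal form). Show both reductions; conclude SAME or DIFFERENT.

Answer: DIFFERENT — A ⇓ λ.λ.0, B ⇓ λ.0

Reduction:
Term A:
  start: (λ.λ.(λ.(λ.λ.0) (λ.2)) 1) (λ.λ.1 0)
  →1  λ.(λ.(λ.λ.0) (λ.2)) (λ.λ.1 0)
  →2  λ.(λ.λ.0) (λ.1)
  →3  λ.λ.0

Term B:
  start: (λ.λ.(λ.1) 1) (λ.λ.λ.λ.0)
  →1  λ.(λ.1) (λ.λ.λ.λ.0)
  →2  λ.0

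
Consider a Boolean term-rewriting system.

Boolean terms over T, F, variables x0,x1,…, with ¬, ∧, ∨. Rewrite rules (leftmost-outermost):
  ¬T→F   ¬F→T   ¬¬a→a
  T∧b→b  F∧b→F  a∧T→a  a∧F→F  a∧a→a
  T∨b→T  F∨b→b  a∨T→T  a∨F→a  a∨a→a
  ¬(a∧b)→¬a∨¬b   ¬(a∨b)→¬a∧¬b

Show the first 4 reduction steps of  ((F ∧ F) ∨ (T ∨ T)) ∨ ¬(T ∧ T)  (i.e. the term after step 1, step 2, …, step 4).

Answer: after 4 steps: T

Working:
  start: ((F ∧ F) ∨ (T ∨ T)) ∨ ¬(T ∧ T)
  step 1: (F ∨ (T ∨ T)) ∨ ¬(T ∧ T)
  step 2: (T ∨ T) ∨ ¬(T ∧ T)
  step 3: T ∨ ¬(T ∧ T)
  step 4: T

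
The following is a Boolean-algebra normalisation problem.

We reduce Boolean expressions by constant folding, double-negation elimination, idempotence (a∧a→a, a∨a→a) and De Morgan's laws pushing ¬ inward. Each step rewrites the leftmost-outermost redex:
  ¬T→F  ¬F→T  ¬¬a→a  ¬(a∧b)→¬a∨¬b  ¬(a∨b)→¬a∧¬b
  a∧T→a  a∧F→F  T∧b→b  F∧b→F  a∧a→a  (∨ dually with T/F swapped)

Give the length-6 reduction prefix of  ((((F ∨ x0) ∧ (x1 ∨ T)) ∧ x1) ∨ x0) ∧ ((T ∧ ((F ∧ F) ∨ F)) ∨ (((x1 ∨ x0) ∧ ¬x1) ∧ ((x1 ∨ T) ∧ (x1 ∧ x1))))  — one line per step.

Answer: after 6 steps: ((x0 ∧ x1) ∨ x0) ∧ (F ∨ (((x1 ∨ x0) ∧ ¬x1) ∧ ((x1 ∨ T) ∧ (x1 ∧ x1))))

Reduction:
  start: ((((F ∨ x0) ∧ (x1 ∨ T)) ∧ x1) ∨ x0) ∧ ((T ∧ ((F ∧ F) ∨ F)) ∨ (((x1 ∨ x0) ∧ ¬x1) ∧ ((x1 ∨ T) ∧ (x1 ∧ x1))))
  →1  (((x0 ∧ (x1 ∨ T)) ∧ x1) ∨ x0) ∧ ((T ∧ ((F ∧ F) ∨ F)) ∨ (((x1 ∨ x0) ∧ ¬x1) ∧ ((x1 ∨ T) ∧ (x1 ∧ x1))))
  →2  (((x0 ∧ T) ∧ x1) ∨ x0) ∧ ((T ∧ ((F ∧ F) ∨ F)) ∨ (((x1 ∨ x0) ∧ ¬x1) ∧ ((x1 ∨ T) ∧ (x1 ∧ x1))))
  →3  ((x0 ∧ x1) ∨ x0) ∧ ((T ∧ ((F ∧ F) ∨ F)) ∨ (((x1 ∨ x0) ∧ ¬x1) ∧ ((x1 ∨ T) ∧ (x1 ∧ x1))))
  →4  ((x0 ∧ x1) ∨ x0) ∧ (((F ∧ F) ∨ F) ∨ (((x1 ∨ x0) ∧ ¬x1) ∧ ((x1 ∨ T) ∧ (x1 ∧ x1))))
  →5  ((x0 ∧ x1) ∨ x0) ∧ ((F ∧ F) ∨ (((x1 ∨ x0) ∧ ¬x1) ∧ ((x1 ∨ T) ∧ (x1 ∧ x1))))
  →6  ((x0 ∧ x1) ∨ x0) ∧ (F ∨ (((x1 ∨ x0) ∧ ¬x1) ∧ ((x1 ∨ T) ∧ (x1 ∧ x1))))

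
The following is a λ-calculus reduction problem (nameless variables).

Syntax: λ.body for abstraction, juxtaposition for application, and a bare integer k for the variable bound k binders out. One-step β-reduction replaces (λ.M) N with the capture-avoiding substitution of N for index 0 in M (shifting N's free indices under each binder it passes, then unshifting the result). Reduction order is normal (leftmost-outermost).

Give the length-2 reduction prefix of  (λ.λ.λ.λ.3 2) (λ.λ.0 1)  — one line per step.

Answer: after 2 steps: λ.λ.λ.λ.0 3

Derivation:
  start: (λ.λ.λ.λ.3 2) (λ.λ.0 1)
  [1] λ.λ.λ.(λ.λ.0 1) 2
  [2] λ.λ.λ.λ.0 3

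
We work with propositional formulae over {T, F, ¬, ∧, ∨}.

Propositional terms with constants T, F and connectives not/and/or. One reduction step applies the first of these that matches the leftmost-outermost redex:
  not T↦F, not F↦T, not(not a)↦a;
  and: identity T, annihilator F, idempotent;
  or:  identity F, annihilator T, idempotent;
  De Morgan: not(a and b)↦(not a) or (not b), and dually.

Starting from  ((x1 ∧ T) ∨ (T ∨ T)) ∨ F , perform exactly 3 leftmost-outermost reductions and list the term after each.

Answer: after 3 steps: x1 ∨ T

Working:
  start: ((x1 ∧ T) ∨ (T ∨ T)) ∨ F
  [1] (x1 ∧ T) ∨ (T ∨ T)
  [2] x1 ∨ (T ∨ T)
  [3] x1 ∨ T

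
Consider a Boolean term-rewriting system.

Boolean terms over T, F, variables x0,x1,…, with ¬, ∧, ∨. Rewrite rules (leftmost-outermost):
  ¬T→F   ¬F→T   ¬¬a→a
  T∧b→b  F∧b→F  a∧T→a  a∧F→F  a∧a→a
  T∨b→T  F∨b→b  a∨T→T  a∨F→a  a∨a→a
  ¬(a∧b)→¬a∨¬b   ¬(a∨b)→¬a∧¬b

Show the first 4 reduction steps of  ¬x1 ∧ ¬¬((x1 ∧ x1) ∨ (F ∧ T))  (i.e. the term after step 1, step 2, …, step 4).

Answer: after 4 steps: ¬x1 ∧ x1

Reduction:
  start: ¬x1 ∧ ¬¬((x1 ∧ x1) ∨ (F ∧ T))
  step 1: ¬x1 ∧ ((x1 ∧ x1) ∨ (F ∧ T))
  step 2: ¬x1 ∧ (x1 ∨ (F ∧ T))
  step 3: ¬x1 ∧ (x1 ∨ F)
  step 4: ¬x1 ∧ x1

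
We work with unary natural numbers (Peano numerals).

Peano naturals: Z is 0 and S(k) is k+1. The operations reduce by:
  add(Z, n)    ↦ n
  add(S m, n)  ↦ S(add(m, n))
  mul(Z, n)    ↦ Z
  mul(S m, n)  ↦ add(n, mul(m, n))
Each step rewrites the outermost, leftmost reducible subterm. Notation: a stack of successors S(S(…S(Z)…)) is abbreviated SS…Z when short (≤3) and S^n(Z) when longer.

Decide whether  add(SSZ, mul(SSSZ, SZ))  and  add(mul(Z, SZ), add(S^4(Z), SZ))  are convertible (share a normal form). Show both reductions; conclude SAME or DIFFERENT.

Answer: SAME — A ⇓ S^5(Z), B ⇓ S^5(Z)

Working:
Term A:
  start: add(SSZ, mul(SSSZ, SZ))
  [1] S(add(SZ, mul(SSSZ, SZ)))
  [2] S(S(add(Z, mul(SSSZ, SZ))))
  [3] S(S(mul(SSSZ, SZ)))
  [4] S(S(add(SZ, mul(SSZ, SZ))))
  [5] S(S(S(add(Z, mul(SSZ, SZ)))))
  [6] S(S(S(mul(SSZ, SZ))))
  [7] S(S(S(add(SZ, mul(SZ, SZ)))))
  [8] S(S(S(S(add(Z, mul(SZ, SZ))))))
  [9] S(S(S(S(mul(SZ, SZ)))))
  [10] S(S(S(S(add(SZ, mul(Z, SZ))))))
  [11] S(S(S(S(S(add(Z, mul(Z, SZ)))))))
  [12] S(S(S(S(S(mul(Z, SZ))))))
  [13] S^5(Z)

Term B:
  start: add(mul(Z, SZ), add(S^4(Z), SZ))
  [1] add(Z, add(S^4(Z), SZ))
  [2] add(S^4(Z), SZ)
  [3] S(add(SSSZ, SZ))
  [4] S(S(add(SSZ, SZ)))
  [5] S(S(S(add(SZ, SZ))))
  [6] S(S(S(S(add(Z, SZ)))))
  [7] S^5(Z)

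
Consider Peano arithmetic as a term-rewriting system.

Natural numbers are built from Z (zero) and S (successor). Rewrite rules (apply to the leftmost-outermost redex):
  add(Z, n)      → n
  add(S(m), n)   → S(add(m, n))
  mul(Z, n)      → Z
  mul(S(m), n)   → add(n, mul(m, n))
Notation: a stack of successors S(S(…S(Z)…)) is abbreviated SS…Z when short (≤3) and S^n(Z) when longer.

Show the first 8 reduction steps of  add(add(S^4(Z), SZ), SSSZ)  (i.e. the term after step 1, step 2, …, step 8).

  start: add(add(S^4(Z), SZ), SSSZ)
  step 1: add(S(add(SSSZ, SZ)), SSSZ)
  step 2: S(add(add(SSSZ, SZ), SSSZ))
  step 3: S(add(S(add(SSZ, SZ)), SSSZ))
  step 4: S(S(add(add(SSZ, SZ), SSSZ)))
  step 5: S(S(add(S(add(SZ, SZ)), SSSZ)))
  step 6: S(S(S(add(add(SZ, SZ), SSSZ))))
  step 7: S(S(S(add(S(add(Z, SZ)), SSSZ))))
  step 8: S(S(S(S(add(add(Z, SZ), SSSZ)))))

Answer: after 8 steps: S(S(S(S(add(add(Z, SZ), SSSZ)))))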